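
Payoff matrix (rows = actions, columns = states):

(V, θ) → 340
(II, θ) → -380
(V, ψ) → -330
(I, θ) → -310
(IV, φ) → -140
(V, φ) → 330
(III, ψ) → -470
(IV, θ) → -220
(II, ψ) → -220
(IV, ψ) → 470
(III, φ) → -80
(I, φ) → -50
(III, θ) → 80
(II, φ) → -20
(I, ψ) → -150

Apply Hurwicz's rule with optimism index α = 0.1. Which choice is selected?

I: 0.1·(-50) + 0.9·(-310) = -284
II: 0.1·(-20) + 0.9·(-380) = -344
III: 0.1·80 + 0.9·(-470) = -415
IV: 0.1·470 + 0.9·(-220) = -151
V: 0.1·340 + 0.9·(-330) = -263
Highest Hurwicz score = -151 → IV.

IV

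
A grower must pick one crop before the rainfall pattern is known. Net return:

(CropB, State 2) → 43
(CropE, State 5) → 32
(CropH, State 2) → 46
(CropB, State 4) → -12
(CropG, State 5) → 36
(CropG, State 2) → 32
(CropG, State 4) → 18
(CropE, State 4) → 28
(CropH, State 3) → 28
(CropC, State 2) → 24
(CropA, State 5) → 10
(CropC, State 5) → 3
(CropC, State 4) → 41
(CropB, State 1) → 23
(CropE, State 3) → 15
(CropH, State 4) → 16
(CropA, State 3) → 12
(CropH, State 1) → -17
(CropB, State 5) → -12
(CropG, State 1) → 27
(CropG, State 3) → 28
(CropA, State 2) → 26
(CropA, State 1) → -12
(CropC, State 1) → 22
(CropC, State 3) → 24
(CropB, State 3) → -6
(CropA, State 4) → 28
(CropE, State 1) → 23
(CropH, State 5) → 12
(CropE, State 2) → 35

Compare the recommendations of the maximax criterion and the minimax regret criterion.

Row maxima: CropE=35, CropH=46, CropG=36, CropA=28, CropB=43, CropC=41
Best best-case = 46 → CropH.
Column bests: State 1=27, State 2=46, State 3=28, State 4=41, State 5=36.
CropE regrets: 4, 11, 13, 13, 4 → max 13
CropH regrets: 44, 0, 0, 25, 24 → max 44
CropG regrets: 0, 14, 0, 23, 0 → max 23
CropA regrets: 39, 20, 16, 13, 26 → max 39
CropB regrets: 4, 3, 34, 53, 48 → max 53
CropC regrets: 5, 22, 4, 0, 33 → max 33
Smallest max regret = 13 → CropE.

maximax → CropH; minimax regret → CropE (disagree)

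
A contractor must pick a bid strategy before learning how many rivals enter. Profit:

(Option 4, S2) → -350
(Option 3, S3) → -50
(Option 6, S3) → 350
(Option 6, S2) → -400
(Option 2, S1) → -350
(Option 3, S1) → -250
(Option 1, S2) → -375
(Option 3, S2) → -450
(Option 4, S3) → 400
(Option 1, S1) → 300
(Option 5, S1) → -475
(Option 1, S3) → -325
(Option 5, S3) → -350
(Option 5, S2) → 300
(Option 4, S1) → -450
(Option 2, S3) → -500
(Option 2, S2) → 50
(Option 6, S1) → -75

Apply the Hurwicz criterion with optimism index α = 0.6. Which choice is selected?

Option 1: 0.6·300 + 0.4·(-375) = 30
Option 2: 0.6·50 + 0.4·(-500) = -170
Option 3: 0.6·(-50) + 0.4·(-450) = -210
Option 4: 0.6·400 + 0.4·(-450) = 60
Option 5: 0.6·300 + 0.4·(-475) = -10
Option 6: 0.6·350 + 0.4·(-400) = 50
Highest Hurwicz score = 60 → Option 4.

Option 4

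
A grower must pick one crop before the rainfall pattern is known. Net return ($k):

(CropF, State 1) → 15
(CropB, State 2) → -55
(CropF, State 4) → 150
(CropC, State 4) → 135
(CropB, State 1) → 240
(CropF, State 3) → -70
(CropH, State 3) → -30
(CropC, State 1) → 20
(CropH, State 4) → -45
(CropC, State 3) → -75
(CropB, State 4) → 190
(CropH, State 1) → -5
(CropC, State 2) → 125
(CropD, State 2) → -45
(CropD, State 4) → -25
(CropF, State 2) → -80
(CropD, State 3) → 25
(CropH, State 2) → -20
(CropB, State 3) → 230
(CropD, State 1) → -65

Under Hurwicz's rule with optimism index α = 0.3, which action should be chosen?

CropB

CropD: 0.3·25 + 0.7·(-65) = -38
CropH: 0.3·(-5) + 0.7·(-45) = -33
CropB: 0.3·240 + 0.7·(-55) = 33.5
CropC: 0.3·135 + 0.7·(-75) = -12
CropF: 0.3·150 + 0.7·(-80) = -11
Highest Hurwicz score = 33.5 → CropB.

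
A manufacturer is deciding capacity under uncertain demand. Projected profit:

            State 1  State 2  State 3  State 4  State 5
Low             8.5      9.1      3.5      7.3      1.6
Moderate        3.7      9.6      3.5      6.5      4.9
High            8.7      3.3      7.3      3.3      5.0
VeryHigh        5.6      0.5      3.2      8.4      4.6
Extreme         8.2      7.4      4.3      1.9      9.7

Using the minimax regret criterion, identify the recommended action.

Moderate

Column bests: State 1=8.7, State 2=9.6, State 3=7.3, State 4=8.4, State 5=9.7.
Low regrets: 0.2, 0.5, 3.8, 1.1, 8.1 → max 8.1
Moderate regrets: 5.0, 0.0, 3.8, 1.9, 4.8 → max 5.0
High regrets: 0.0, 6.3, 0.0, 5.1, 4.7 → max 6.3
VeryHigh regrets: 3.1, 9.1, 4.1, 0.0, 5.1 → max 9.1
Extreme regrets: 0.5, 2.2, 3.0, 6.5, 0.0 → max 6.5
Smallest max regret = 5.0 → Moderate.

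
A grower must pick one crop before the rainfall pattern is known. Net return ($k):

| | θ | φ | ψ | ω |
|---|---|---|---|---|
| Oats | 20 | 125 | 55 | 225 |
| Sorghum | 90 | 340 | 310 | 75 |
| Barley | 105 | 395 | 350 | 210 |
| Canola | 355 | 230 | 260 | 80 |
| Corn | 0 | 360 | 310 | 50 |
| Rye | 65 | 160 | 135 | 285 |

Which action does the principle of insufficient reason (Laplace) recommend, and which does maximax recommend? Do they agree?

Row averages: Oats=106.25, Sorghum=203.75, Barley=265, Canola=231.25, Corn=180, Rye=161.25
Highest average = 265 → Barley.
Row maxima: Oats=225, Sorghum=340, Barley=395, Canola=355, Corn=360, Rye=285
Best best-case = 395 → Barley.

laplace → Barley; maximax → Barley (agree)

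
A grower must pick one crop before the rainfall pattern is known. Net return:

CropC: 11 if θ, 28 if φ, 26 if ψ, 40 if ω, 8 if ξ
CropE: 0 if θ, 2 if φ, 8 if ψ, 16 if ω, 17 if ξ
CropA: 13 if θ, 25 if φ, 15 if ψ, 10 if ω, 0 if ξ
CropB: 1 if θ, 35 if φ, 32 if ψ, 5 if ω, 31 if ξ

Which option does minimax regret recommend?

Column bests: θ=13, φ=35, ψ=32, ω=40, ξ=31.
CropC regrets: 2, 7, 6, 0, 23 → max 23
CropE regrets: 13, 33, 24, 24, 14 → max 33
CropA regrets: 0, 10, 17, 30, 31 → max 31
CropB regrets: 12, 0, 0, 35, 0 → max 35
Smallest max regret = 23 → CropC.

CropC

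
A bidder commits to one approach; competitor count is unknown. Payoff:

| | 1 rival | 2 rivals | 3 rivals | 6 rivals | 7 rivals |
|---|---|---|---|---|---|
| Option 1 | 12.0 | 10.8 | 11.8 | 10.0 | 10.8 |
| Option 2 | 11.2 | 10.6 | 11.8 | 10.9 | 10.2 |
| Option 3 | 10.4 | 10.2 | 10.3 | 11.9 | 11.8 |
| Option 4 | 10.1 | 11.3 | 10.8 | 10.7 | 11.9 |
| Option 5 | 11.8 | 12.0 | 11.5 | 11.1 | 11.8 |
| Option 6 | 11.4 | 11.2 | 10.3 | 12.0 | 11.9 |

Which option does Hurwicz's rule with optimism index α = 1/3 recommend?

Option 1: 1/3·12.0 + 2/3·10.0 = 32/3
Option 2: 1/3·11.8 + 2/3·10.2 = 161/15
Option 3: 1/3·11.9 + 2/3·10.2 = 323/30
Option 4: 1/3·11.9 + 2/3·10.1 = 10.7
Option 5: 1/3·12.0 + 2/3·11.1 = 11.4
Option 6: 1/3·12.0 + 2/3·10.3 = 163/15
Highest Hurwicz score = 11.4 → Option 5.

Option 5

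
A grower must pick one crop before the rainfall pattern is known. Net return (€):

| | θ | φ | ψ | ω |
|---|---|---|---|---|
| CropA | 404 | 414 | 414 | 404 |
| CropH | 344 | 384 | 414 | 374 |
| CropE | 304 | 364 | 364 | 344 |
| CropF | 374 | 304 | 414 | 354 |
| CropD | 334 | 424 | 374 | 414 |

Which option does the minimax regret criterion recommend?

Column bests: θ=404, φ=424, ψ=414, ω=414.
CropA regrets: 0, 10, 0, 10 → max 10
CropH regrets: 60, 40, 0, 40 → max 60
CropE regrets: 100, 60, 50, 70 → max 100
CropF regrets: 30, 120, 0, 60 → max 120
CropD regrets: 70, 0, 40, 0 → max 70
Smallest max regret = 10 → CropA.

CropA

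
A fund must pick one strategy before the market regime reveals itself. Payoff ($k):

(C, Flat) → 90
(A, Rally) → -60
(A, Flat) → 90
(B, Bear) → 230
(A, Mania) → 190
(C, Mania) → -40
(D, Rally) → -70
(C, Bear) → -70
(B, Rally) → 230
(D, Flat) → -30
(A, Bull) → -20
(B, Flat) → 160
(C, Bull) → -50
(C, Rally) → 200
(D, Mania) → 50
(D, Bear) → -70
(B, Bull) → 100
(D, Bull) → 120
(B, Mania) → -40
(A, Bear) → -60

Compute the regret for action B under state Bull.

Best payoff under Bull is 120.
Regret = 120 − 100 = 20.

20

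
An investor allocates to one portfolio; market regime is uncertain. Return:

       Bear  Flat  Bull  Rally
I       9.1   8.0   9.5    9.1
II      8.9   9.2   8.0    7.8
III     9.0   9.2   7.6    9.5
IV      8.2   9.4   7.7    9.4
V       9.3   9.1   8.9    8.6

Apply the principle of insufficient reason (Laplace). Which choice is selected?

Row averages: I=8.925, II=8.475, III=8.825, IV=8.675, V=8.975
Highest average = 8.975 → V.

V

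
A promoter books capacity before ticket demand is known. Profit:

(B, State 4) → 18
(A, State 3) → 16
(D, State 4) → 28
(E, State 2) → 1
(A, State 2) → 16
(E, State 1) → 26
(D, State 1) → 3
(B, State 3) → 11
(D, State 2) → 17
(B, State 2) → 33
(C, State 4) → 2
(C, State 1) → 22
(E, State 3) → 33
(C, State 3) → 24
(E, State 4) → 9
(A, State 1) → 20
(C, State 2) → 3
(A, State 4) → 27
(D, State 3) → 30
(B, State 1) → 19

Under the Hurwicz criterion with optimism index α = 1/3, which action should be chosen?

A

A: 1/3·27 + 2/3·16 = 59/3
B: 1/3·33 + 2/3·11 = 55/3
C: 1/3·24 + 2/3·2 = 28/3
D: 1/3·30 + 2/3·3 = 12
E: 1/3·33 + 2/3·1 = 35/3
Highest Hurwicz score = 59/3 → A.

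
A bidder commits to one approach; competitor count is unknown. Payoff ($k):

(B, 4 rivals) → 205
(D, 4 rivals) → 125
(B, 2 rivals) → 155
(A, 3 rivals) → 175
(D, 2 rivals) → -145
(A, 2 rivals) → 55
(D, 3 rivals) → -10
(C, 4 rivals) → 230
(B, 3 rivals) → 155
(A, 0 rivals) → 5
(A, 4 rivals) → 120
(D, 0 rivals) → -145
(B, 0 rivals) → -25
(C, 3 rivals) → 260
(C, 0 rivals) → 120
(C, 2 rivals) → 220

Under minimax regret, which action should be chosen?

Column bests: 0 rivals=120, 2 rivals=220, 3 rivals=260, 4 rivals=230.
A regrets: 115, 165, 85, 110 → max 165
B regrets: 145, 65, 105, 25 → max 145
C regrets: 0, 0, 0, 0 → max 0
D regrets: 265, 365, 270, 105 → max 365
Smallest max regret = 0 → C.

C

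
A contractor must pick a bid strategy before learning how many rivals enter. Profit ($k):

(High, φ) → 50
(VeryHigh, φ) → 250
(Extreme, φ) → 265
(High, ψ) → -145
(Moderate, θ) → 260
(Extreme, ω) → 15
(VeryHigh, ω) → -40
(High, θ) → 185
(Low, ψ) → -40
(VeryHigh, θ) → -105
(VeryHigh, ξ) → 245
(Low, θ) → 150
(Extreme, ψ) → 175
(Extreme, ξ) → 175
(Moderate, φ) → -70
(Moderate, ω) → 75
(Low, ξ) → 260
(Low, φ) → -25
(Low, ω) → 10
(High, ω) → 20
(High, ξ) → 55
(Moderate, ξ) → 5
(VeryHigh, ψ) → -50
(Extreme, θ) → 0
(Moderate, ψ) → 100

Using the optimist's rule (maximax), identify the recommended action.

Extreme

Row maxima: Low=260, Moderate=260, High=185, VeryHigh=250, Extreme=265
Best best-case = 265 → Extreme.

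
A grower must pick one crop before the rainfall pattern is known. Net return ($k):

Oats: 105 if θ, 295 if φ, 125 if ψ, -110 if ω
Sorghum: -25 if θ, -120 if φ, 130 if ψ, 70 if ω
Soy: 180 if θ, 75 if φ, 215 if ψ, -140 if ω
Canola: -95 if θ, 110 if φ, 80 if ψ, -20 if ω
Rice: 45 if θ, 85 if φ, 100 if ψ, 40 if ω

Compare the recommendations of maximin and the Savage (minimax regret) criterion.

maximin → Rice; minimax regret → Oats (disagree)

Row minima: Oats=-110, Sorghum=-120, Soy=-140, Canola=-95, Rice=40
Best worst-case = 40 → Rice.
Column bests: θ=180, φ=295, ψ=215, ω=70.
Oats regrets: 75, 0, 90, 180 → max 180
Sorghum regrets: 205, 415, 85, 0 → max 415
Soy regrets: 0, 220, 0, 210 → max 220
Canola regrets: 275, 185, 135, 90 → max 275
Rice regrets: 135, 210, 115, 30 → max 210
Smallest max regret = 180 → Oats.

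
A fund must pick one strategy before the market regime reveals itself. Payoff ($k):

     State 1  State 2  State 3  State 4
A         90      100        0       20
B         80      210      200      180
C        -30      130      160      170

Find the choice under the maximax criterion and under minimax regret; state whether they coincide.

maximax → B; minimax regret → B (agree)

Row maxima: A=100, B=210, C=170
Best best-case = 210 → B.
Column bests: State 1=90, State 2=210, State 3=200, State 4=180.
A regrets: 0, 110, 200, 160 → max 200
B regrets: 10, 0, 0, 0 → max 10
C regrets: 120, 80, 40, 10 → max 120
Smallest max regret = 10 → B.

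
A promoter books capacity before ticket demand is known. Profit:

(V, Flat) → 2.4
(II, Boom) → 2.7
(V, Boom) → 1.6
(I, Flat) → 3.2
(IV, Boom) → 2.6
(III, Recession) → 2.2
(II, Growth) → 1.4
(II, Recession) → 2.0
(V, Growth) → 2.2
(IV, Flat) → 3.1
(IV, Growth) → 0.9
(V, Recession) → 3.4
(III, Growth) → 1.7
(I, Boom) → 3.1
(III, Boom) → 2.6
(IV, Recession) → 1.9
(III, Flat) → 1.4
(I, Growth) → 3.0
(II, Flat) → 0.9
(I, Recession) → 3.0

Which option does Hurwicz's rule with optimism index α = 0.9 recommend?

V

I: 0.9·3.2 + 0.1·3.0 = 3.18
II: 0.9·2.7 + 0.1·0.9 = 2.52
III: 0.9·2.6 + 0.1·1.4 = 2.48
IV: 0.9·3.1 + 0.1·0.9 = 2.88
V: 0.9·3.4 + 0.1·1.6 = 3.22
Highest Hurwicz score = 3.22 → V.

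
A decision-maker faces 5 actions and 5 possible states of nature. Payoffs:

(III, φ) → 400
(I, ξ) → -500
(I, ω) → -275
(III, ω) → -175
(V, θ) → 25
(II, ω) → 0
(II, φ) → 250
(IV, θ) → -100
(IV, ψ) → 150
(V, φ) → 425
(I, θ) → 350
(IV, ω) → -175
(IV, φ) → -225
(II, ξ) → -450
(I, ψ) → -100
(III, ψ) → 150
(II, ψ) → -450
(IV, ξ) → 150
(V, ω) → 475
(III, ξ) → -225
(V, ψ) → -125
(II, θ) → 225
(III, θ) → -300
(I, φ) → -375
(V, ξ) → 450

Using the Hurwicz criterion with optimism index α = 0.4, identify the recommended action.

I: 0.4·350 + 0.6·(-500) = -160
II: 0.4·250 + 0.6·(-450) = -170
III: 0.4·400 + 0.6·(-300) = -20
IV: 0.4·150 + 0.6·(-225) = -75
V: 0.4·475 + 0.6·(-125) = 115
Highest Hurwicz score = 115 → V.

V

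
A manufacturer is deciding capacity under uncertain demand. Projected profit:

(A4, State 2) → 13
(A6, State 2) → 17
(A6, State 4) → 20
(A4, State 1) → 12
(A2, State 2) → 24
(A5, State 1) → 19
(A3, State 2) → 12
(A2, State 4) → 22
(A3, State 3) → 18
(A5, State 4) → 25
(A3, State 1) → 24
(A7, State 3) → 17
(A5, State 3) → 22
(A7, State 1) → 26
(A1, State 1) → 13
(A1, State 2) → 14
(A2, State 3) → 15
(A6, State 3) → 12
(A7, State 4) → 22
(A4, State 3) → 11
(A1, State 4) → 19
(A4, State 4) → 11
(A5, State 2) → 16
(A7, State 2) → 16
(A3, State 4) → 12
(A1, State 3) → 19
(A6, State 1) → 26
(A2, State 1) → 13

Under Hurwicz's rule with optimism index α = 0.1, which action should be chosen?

A7

A1: 0.1·19 + 0.9·13 = 13.6
A2: 0.1·24 + 0.9·13 = 14.1
A3: 0.1·24 + 0.9·12 = 13.2
A4: 0.1·13 + 0.9·11 = 11.2
A5: 0.1·25 + 0.9·16 = 16.9
A6: 0.1·26 + 0.9·12 = 13.4
A7: 0.1·26 + 0.9·16 = 17
Highest Hurwicz score = 17 → A7.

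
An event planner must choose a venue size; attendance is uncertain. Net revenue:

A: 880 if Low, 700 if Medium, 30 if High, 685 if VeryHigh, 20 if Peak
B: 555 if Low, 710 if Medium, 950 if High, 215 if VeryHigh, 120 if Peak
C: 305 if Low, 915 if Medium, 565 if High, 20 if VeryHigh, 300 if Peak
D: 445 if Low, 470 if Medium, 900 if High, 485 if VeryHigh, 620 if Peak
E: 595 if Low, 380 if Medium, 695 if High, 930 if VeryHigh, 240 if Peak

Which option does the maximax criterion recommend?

Row maxima: A=880, B=950, C=915, D=900, E=930
Best best-case = 950 → B.

B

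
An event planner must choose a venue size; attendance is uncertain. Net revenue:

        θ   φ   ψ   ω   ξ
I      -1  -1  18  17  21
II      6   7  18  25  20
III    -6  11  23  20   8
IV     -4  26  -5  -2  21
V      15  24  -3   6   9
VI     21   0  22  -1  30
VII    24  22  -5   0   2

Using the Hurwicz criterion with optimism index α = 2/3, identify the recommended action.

I: 2/3·21 + 1/3·(-1) = 41/3
II: 2/3·25 + 1/3·6 = 56/3
III: 2/3·23 + 1/3·(-6) = 40/3
IV: 2/3·26 + 1/3·(-5) = 47/3
V: 2/3·24 + 1/3·(-3) = 15
VI: 2/3·30 + 1/3·(-1) = 59/3
VII: 2/3·24 + 1/3·(-5) = 43/3
Highest Hurwicz score = 59/3 → VI.

VI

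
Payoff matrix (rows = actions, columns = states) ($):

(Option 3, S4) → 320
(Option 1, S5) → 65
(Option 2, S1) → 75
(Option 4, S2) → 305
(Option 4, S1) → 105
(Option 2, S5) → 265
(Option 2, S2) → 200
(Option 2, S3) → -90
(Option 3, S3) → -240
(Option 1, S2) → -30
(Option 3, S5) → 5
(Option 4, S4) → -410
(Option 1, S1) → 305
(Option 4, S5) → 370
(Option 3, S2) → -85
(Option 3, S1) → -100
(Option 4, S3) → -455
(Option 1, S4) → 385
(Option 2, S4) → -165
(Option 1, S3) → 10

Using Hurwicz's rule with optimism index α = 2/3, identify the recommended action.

Option 1

Option 1: 2/3·385 + 1/3·(-30) = 740/3
Option 2: 2/3·265 + 1/3·(-165) = 365/3
Option 3: 2/3·320 + 1/3·(-240) = 400/3
Option 4: 2/3·370 + 1/3·(-455) = 95
Highest Hurwicz score = 740/3 → Option 1.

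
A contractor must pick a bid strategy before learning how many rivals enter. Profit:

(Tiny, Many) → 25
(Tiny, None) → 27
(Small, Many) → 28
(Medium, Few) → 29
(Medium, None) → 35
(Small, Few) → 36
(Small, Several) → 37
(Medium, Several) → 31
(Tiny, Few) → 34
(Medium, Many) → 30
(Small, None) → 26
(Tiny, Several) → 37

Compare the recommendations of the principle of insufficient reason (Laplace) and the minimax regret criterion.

laplace → Small; minimax regret → Medium (disagree)

Row averages: Tiny=30.75, Small=31.75, Medium=31.25
Highest average = 31.75 → Small.
Column bests: None=35, Few=36, Several=37, Many=30.
Tiny regrets: 8, 2, 0, 5 → max 8
Small regrets: 9, 0, 0, 2 → max 9
Medium regrets: 0, 7, 6, 0 → max 7
Smallest max regret = 7 → Medium.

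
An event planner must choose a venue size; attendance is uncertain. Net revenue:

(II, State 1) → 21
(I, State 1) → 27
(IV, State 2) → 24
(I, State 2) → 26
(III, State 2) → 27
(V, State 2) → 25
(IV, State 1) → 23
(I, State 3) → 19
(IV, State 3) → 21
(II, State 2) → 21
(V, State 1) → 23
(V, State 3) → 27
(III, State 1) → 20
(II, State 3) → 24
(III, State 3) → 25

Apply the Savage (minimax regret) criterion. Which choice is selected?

V

Column bests: State 1=27, State 2=27, State 3=27.
I regrets: 0, 1, 8 → max 8
II regrets: 6, 6, 3 → max 6
III regrets: 7, 0, 2 → max 7
IV regrets: 4, 3, 6 → max 6
V regrets: 4, 2, 0 → max 4
Smallest max regret = 4 → V.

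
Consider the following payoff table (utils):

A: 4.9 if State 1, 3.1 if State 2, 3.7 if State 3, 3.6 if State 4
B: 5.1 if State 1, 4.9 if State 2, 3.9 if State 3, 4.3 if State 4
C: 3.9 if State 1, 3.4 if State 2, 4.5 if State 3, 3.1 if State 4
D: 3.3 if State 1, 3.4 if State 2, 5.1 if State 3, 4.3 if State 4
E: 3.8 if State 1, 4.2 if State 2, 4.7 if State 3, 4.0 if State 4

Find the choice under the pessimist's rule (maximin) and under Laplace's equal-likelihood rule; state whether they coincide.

maximin → B; laplace → B (agree)

Row minima: A=3.1, B=3.9, C=3.1, D=3.3, E=3.8
Best worst-case = 3.9 → B.
Row averages: A=3.825, B=4.55, C=3.725, D=4.025, E=4.175
Highest average = 4.55 → B.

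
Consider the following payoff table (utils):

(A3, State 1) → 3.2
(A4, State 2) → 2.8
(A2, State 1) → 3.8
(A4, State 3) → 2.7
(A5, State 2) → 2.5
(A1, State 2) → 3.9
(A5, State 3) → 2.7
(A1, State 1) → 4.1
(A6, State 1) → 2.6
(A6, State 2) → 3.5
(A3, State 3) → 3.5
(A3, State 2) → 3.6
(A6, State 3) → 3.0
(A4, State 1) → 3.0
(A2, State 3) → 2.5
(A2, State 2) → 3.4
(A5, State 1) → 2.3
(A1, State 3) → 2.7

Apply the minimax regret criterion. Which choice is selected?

Column bests: State 1=4.1, State 2=3.9, State 3=3.5.
A1 regrets: 0.0, 0.0, 0.8 → max 0.8
A2 regrets: 0.3, 0.5, 1.0 → max 1.0
A3 regrets: 0.9, 0.3, 0.0 → max 0.9
A4 regrets: 1.1, 1.1, 0.8 → max 1.1
A5 regrets: 1.8, 1.4, 0.8 → max 1.8
A6 regrets: 1.5, 0.4, 0.5 → max 1.5
Smallest max regret = 0.8 → A1.

A1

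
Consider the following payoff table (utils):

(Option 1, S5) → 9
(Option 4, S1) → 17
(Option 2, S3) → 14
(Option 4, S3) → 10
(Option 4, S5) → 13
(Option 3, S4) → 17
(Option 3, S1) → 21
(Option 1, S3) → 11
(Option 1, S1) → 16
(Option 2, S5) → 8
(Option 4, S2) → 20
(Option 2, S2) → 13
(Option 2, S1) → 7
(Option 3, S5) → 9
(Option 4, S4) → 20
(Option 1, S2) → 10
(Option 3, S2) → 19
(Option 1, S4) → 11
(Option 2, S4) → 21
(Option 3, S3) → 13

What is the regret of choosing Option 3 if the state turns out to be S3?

1

Best payoff under S3 is 14.
Regret = 14 − 13 = 1.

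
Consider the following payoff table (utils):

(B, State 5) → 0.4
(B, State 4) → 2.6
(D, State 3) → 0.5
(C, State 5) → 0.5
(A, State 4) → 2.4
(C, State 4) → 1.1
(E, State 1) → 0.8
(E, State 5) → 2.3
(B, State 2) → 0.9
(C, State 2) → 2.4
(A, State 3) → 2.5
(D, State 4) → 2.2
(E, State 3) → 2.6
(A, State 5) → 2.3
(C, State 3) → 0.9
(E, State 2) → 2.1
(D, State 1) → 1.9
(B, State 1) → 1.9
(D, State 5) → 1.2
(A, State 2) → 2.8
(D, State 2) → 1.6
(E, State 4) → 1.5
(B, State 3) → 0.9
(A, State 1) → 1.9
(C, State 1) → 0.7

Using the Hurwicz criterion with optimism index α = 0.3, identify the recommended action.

A

A: 0.3·2.8 + 0.7·1.9 = 2.17
B: 0.3·2.6 + 0.7·0.4 = 1.06
C: 0.3·2.4 + 0.7·0.5 = 1.07
D: 0.3·2.2 + 0.7·0.5 = 1.01
E: 0.3·2.6 + 0.7·0.8 = 1.34
Highest Hurwicz score = 2.17 → A.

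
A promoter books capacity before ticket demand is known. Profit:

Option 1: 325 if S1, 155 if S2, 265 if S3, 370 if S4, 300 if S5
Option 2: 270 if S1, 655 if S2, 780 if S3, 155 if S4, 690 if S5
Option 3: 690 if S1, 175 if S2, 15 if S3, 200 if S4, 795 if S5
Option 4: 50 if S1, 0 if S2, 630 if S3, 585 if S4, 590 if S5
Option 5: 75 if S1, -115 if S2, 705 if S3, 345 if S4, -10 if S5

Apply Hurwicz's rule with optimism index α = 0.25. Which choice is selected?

Option 1: 0.25·370 + 0.75·155 = 208.75
Option 2: 0.25·780 + 0.75·155 = 311.25
Option 3: 0.25·795 + 0.75·15 = 210
Option 4: 0.25·630 + 0.75·0 = 157.5
Option 5: 0.25·705 + 0.75·(-115) = 90
Highest Hurwicz score = 311.25 → Option 2.

Option 2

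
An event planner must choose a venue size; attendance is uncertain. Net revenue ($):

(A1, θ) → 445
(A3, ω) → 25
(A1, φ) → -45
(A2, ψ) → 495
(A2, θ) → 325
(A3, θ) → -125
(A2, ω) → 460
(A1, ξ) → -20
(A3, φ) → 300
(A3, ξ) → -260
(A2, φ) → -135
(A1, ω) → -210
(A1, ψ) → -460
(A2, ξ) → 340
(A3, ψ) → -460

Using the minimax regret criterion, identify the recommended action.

Column bests: θ=445, φ=300, ψ=495, ω=460, ξ=340.
A1 regrets: 0, 345, 955, 670, 360 → max 955
A2 regrets: 120, 435, 0, 0, 0 → max 435
A3 regrets: 570, 0, 955, 435, 600 → max 955
Smallest max regret = 435 → A2.

A2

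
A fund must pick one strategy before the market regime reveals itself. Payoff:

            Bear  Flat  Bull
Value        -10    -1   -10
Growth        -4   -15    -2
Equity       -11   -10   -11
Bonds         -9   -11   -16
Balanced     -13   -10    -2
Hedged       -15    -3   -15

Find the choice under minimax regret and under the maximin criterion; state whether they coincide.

minimax regret → Value; maximin → Value (agree)

Column bests: Bear=-4, Flat=-1, Bull=-2.
Value regrets: 6, 0, 8 → max 8
Growth regrets: 0, 14, 0 → max 14
Equity regrets: 7, 9, 9 → max 9
Bonds regrets: 5, 10, 14 → max 14
Balanced regrets: 9, 9, 0 → max 9
Hedged regrets: 11, 2, 13 → max 13
Smallest max regret = 8 → Value.
Row minima: Value=-10, Growth=-15, Equity=-11, Bonds=-16, Balanced=-13, Hedged=-15
Best worst-case = -10 → Value.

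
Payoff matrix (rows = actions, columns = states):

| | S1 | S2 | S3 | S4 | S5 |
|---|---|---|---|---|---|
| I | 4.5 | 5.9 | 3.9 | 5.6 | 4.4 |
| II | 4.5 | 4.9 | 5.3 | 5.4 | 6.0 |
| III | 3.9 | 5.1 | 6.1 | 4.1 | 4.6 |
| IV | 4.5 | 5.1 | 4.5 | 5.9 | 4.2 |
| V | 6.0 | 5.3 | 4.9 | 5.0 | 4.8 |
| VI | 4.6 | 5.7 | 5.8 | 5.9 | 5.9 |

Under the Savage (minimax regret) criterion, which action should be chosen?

V

Column bests: S1=6.0, S2=5.9, S3=6.1, S4=5.9, S5=6.0.
I regrets: 1.5, 0.0, 2.2, 0.3, 1.6 → max 2.2
II regrets: 1.5, 1.0, 0.8, 0.5, 0.0 → max 1.5
III regrets: 2.1, 0.8, 0.0, 1.8, 1.4 → max 2.1
IV regrets: 1.5, 0.8, 1.6, 0.0, 1.8 → max 1.8
V regrets: 0.0, 0.6, 1.2, 0.9, 1.2 → max 1.2
VI regrets: 1.4, 0.2, 0.3, 0.0, 0.1 → max 1.4
Smallest max regret = 1.2 → V.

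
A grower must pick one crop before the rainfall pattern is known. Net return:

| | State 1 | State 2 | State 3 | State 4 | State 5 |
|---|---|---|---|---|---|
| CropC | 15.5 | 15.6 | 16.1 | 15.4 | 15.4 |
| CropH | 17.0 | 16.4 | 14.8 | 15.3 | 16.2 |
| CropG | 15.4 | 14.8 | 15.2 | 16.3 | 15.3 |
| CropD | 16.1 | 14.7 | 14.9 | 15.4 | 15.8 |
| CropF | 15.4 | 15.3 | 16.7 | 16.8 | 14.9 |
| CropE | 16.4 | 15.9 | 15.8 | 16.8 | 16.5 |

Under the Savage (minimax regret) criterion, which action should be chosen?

Column bests: State 1=17.0, State 2=16.4, State 3=16.7, State 4=16.8, State 5=16.5.
CropC regrets: 1.5, 0.8, 0.6, 1.4, 1.1 → max 1.5
CropH regrets: 0.0, 0.0, 1.9, 1.5, 0.3 → max 1.9
CropG regrets: 1.6, 1.6, 1.5, 0.5, 1.2 → max 1.6
CropD regrets: 0.9, 1.7, 1.8, 1.4, 0.7 → max 1.8
CropF regrets: 1.6, 1.1, 0.0, 0.0, 1.6 → max 1.6
CropE regrets: 0.6, 0.5, 0.9, 0.0, 0.0 → max 0.9
Smallest max regret = 0.9 → CropE.

CropE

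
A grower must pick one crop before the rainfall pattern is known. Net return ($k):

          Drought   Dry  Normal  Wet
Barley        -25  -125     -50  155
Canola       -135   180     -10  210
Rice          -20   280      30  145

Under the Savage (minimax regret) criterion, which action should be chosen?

Column bests: Drought=-20, Dry=280, Normal=30, Wet=210.
Barley regrets: 5, 405, 80, 55 → max 405
Canola regrets: 115, 100, 40, 0 → max 115
Rice regrets: 0, 0, 0, 65 → max 65
Smallest max regret = 65 → Rice.

Rice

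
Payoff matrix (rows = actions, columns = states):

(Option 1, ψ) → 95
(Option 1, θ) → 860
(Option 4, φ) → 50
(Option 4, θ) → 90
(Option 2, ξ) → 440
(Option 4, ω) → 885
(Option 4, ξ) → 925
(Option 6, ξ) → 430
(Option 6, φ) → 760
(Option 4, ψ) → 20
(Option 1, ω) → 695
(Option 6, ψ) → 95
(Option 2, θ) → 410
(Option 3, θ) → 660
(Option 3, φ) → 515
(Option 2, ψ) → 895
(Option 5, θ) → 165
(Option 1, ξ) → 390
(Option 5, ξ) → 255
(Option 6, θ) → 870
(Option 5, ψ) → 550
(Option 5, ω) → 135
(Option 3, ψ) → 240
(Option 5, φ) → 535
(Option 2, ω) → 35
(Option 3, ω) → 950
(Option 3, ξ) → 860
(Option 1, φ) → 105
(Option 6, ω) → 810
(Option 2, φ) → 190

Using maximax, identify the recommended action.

Row maxima: Option 1=860, Option 2=895, Option 3=950, Option 4=925, Option 5=550, Option 6=870
Best best-case = 950 → Option 3.

Option 3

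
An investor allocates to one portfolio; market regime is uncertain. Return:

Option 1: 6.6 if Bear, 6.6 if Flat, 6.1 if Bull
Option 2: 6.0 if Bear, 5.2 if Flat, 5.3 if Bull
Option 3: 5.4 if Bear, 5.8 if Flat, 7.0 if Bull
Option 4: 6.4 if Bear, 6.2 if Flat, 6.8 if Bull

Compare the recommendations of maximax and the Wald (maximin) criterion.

maximax → Option 3; maximin → Option 4 (disagree)

Row maxima: Option 1=6.6, Option 2=6.0, Option 3=7.0, Option 4=6.8
Best best-case = 7.0 → Option 3.
Row minima: Option 1=6.1, Option 2=5.2, Option 3=5.4, Option 4=6.2
Best worst-case = 6.2 → Option 4.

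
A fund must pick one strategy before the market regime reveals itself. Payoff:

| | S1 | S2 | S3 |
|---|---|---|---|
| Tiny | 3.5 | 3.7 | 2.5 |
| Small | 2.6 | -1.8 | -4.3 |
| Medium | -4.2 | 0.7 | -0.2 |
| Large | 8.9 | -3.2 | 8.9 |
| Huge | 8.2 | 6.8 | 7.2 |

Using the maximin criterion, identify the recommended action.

Row minima: Tiny=2.5, Small=-4.3, Medium=-4.2, Large=-3.2, Huge=6.8
Best worst-case = 6.8 → Huge.

Huge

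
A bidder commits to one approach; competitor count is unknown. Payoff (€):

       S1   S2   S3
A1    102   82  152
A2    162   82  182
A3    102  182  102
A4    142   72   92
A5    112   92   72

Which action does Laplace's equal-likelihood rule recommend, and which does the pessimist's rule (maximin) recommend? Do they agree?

laplace → A2; maximin → A3 (disagree)

Row averages: A1=112, A2=142, A3=386/3, A4=102, A5=92
Highest average = 142 → A2.
Row minima: A1=82, A2=82, A3=102, A4=72, A5=72
Best worst-case = 102 → A3.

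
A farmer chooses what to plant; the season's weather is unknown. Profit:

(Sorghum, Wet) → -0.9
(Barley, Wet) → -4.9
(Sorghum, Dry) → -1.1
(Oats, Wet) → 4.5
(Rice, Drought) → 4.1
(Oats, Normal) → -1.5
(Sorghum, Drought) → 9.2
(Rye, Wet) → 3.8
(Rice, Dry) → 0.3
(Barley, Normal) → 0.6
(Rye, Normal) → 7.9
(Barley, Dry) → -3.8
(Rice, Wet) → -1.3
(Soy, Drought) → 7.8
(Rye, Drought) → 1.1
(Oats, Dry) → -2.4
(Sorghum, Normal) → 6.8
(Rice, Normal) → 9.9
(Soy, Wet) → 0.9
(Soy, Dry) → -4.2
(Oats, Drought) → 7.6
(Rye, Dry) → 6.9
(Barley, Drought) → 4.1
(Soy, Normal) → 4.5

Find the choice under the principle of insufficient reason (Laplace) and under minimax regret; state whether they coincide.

laplace → Rye; minimax regret → Rice (disagree)

Row averages: Soy=2.25, Barley=-1, Rye=4.925, Rice=3.25, Sorghum=3.5, Oats=2.05
Highest average = 4.925 → Rye.
Column bests: Drought=9.2, Dry=6.9, Normal=9.9, Wet=4.5.
Soy regrets: 1.4, 11.1, 5.4, 3.6 → max 11.1
Barley regrets: 5.1, 10.7, 9.3, 9.4 → max 10.7
Rye regrets: 8.1, 0.0, 2.0, 0.7 → max 8.1
Rice regrets: 5.1, 6.6, 0.0, 5.8 → max 6.6
Sorghum regrets: 0.0, 8.0, 3.1, 5.4 → max 8.0
Oats regrets: 1.6, 9.3, 11.4, 0.0 → max 11.4
Smallest max regret = 6.6 → Rice.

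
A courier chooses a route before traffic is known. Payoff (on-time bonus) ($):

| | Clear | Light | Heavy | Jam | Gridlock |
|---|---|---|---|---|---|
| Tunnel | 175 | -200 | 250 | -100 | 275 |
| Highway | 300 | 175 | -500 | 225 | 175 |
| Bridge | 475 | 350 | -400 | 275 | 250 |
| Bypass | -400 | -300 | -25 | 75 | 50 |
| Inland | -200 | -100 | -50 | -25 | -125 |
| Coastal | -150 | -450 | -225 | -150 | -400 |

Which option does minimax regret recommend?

Tunnel

Column bests: Clear=475, Light=350, Heavy=250, Jam=275, Gridlock=275.
Tunnel regrets: 300, 550, 0, 375, 0 → max 550
Highway regrets: 175, 175, 750, 50, 100 → max 750
Bridge regrets: 0, 0, 650, 0, 25 → max 650
Bypass regrets: 875, 650, 275, 200, 225 → max 875
Inland regrets: 675, 450, 300, 300, 400 → max 675
Coastal regrets: 625, 800, 475, 425, 675 → max 800
Smallest max regret = 550 → Tunnel.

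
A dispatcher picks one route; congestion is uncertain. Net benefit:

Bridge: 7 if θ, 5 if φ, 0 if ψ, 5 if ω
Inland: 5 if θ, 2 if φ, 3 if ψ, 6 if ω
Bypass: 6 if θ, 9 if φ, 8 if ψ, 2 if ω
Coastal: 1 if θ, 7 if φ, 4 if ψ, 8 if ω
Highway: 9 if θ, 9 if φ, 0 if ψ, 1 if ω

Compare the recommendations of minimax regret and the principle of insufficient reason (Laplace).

minimax regret → Bypass; laplace → Bypass (agree)

Column bests: θ=9, φ=9, ψ=8, ω=8.
Bridge regrets: 2, 4, 8, 3 → max 8
Inland regrets: 4, 7, 5, 2 → max 7
Bypass regrets: 3, 0, 0, 6 → max 6
Coastal regrets: 8, 2, 4, 0 → max 8
Highway regrets: 0, 0, 8, 7 → max 8
Smallest max regret = 6 → Bypass.
Row averages: Bridge=4.25, Inland=4, Bypass=6.25, Coastal=5, Highway=4.75
Highest average = 6.25 → Bypass.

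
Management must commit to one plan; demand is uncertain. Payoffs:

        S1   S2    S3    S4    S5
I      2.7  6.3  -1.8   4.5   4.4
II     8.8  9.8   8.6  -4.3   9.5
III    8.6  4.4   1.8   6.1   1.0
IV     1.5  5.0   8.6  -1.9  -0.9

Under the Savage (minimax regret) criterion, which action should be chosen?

III

Column bests: S1=8.8, S2=9.8, S3=8.6, S4=6.1, S5=9.5.
I regrets: 6.1, 3.5, 10.4, 1.6, 5.1 → max 10.4
II regrets: 0.0, 0.0, 0.0, 10.4, 0.0 → max 10.4
III regrets: 0.2, 5.4, 6.8, 0.0, 8.5 → max 8.5
IV regrets: 7.3, 4.8, 0.0, 8.0, 10.4 → max 10.4
Smallest max regret = 8.5 → III.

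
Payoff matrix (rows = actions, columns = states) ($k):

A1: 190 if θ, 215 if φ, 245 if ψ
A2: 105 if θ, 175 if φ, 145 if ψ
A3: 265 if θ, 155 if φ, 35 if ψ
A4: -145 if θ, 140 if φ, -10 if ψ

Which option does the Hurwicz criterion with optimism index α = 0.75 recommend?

A1: 0.75·245 + 0.25·190 = 231.25
A2: 0.75·175 + 0.25·105 = 157.5
A3: 0.75·265 + 0.25·35 = 207.5
A4: 0.75·140 + 0.25·(-145) = 68.75
Highest Hurwicz score = 231.25 → A1.

A1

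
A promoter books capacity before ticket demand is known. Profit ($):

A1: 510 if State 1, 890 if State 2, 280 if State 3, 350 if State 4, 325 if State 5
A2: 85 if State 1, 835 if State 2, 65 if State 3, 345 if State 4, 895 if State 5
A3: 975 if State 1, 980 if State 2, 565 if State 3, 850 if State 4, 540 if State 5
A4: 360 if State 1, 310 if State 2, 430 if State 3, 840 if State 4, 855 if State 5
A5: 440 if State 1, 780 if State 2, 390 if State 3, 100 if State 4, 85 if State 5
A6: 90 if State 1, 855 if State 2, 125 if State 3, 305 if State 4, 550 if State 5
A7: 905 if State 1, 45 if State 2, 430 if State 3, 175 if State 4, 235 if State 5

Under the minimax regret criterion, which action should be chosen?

Column bests: State 1=975, State 2=980, State 3=565, State 4=850, State 5=895.
A1 regrets: 465, 90, 285, 500, 570 → max 570
A2 regrets: 890, 145, 500, 505, 0 → max 890
A3 regrets: 0, 0, 0, 0, 355 → max 355
A4 regrets: 615, 670, 135, 10, 40 → max 670
A5 regrets: 535, 200, 175, 750, 810 → max 810
A6 regrets: 885, 125, 440, 545, 345 → max 885
A7 regrets: 70, 935, 135, 675, 660 → max 935
Smallest max regret = 355 → A3.

A3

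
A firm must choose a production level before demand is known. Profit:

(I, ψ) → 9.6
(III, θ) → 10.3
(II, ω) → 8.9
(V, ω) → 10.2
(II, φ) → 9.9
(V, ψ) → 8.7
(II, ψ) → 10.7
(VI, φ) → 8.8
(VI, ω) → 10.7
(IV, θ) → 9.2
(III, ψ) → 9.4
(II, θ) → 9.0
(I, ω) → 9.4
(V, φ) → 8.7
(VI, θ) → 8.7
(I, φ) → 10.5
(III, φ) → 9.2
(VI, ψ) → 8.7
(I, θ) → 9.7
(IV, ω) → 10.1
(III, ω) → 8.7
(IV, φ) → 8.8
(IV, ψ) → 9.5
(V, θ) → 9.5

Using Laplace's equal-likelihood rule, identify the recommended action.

Row averages: I=9.8, II=9.625, III=9.4, IV=9.4, V=9.275, VI=9.225
Highest average = 9.8 → I.

I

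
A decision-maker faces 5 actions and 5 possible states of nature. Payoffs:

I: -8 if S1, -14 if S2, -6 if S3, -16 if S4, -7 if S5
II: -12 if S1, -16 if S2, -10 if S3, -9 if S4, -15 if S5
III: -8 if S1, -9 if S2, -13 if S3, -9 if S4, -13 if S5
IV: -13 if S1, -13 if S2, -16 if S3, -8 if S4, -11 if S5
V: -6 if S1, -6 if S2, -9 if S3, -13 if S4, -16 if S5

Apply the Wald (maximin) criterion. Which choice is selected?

III

Row minima: I=-16, II=-16, III=-13, IV=-16, V=-16
Best worst-case = -13 → III.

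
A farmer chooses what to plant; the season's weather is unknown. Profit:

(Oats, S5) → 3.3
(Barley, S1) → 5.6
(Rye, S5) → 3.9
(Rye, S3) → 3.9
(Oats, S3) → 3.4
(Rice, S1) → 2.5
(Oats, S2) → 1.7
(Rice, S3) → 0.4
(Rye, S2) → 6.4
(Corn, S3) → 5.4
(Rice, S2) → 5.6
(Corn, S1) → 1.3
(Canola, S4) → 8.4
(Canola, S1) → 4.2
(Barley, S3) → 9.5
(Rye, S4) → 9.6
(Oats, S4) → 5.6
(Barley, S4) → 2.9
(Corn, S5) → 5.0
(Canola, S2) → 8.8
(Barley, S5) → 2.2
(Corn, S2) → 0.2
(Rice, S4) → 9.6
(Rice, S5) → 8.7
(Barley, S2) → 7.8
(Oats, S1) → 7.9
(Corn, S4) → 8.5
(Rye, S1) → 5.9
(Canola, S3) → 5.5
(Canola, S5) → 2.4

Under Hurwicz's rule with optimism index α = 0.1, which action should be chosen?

Canola: 0.1·8.8 + 0.9·2.4 = 3.04
Rice: 0.1·9.6 + 0.9·0.4 = 1.32
Oats: 0.1·7.9 + 0.9·1.7 = 2.32
Rye: 0.1·9.6 + 0.9·3.9 = 4.47
Corn: 0.1·8.5 + 0.9·0.2 = 1.03
Barley: 0.1·9.5 + 0.9·2.2 = 2.93
Highest Hurwicz score = 4.47 → Rye.

Rye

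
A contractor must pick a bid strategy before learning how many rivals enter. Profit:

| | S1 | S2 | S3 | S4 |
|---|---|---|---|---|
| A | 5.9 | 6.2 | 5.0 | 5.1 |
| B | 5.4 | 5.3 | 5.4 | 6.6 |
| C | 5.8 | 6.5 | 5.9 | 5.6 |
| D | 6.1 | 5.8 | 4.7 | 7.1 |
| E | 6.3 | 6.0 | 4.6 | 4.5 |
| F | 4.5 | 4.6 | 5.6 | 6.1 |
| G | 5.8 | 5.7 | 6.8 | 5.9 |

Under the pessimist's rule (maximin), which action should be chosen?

G

Row minima: A=5.0, B=5.3, C=5.6, D=4.7, E=4.5, F=4.5, G=5.7
Best worst-case = 5.7 → G.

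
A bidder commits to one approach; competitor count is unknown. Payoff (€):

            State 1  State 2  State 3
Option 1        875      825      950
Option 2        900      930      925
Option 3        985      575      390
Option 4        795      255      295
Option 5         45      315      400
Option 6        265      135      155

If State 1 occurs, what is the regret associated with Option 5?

940

Best payoff under State 1 is 985.
Regret = 985 − 45 = 940.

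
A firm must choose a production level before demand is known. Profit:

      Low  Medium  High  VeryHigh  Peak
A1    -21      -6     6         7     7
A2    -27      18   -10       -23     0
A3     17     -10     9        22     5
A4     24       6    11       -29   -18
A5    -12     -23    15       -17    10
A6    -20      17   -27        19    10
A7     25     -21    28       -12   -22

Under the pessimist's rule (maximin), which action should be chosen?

A3

Row minima: A1=-21, A2=-27, A3=-10, A4=-29, A5=-23, A6=-27, A7=-22
Best worst-case = -10 → A3.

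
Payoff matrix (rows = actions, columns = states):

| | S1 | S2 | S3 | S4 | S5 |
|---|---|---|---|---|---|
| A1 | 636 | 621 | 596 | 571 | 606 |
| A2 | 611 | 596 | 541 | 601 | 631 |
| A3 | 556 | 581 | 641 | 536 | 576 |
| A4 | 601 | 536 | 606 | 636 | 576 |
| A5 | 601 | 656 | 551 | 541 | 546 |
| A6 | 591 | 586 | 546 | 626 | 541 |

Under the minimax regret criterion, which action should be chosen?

Column bests: S1=636, S2=656, S3=641, S4=636, S5=631.
A1 regrets: 0, 35, 45, 65, 25 → max 65
A2 regrets: 25, 60, 100, 35, 0 → max 100
A3 regrets: 80, 75, 0, 100, 55 → max 100
A4 regrets: 35, 120, 35, 0, 55 → max 120
A5 regrets: 35, 0, 90, 95, 85 → max 95
A6 regrets: 45, 70, 95, 10, 90 → max 95
Smallest max regret = 65 → A1.

A1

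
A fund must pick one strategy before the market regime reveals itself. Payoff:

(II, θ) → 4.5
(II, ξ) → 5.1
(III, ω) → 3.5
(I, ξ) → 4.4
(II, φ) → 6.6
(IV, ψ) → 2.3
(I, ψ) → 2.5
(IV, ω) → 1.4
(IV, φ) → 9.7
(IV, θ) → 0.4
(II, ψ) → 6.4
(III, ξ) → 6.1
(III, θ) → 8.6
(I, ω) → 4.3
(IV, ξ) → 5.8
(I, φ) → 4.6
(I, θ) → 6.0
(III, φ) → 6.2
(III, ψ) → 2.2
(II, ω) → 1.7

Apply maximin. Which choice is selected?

Row minima: I=2.5, II=1.7, III=2.2, IV=0.4
Best worst-case = 2.5 → I.

I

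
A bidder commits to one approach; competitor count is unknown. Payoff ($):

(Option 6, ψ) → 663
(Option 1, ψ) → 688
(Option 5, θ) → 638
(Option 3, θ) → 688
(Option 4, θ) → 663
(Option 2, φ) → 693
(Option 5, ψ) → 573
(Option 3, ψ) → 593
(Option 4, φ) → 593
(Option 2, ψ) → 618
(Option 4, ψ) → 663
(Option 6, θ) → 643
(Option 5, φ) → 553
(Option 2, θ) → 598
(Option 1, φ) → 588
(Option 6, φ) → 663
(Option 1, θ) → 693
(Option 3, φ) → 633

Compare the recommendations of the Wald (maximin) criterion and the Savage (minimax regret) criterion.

maximin → Option 6; minimax regret → Option 6 (agree)

Row minima: Option 1=588, Option 2=598, Option 3=593, Option 4=593, Option 5=553, Option 6=643
Best worst-case = 643 → Option 6.
Column bests: θ=693, φ=693, ψ=688.
Option 1 regrets: 0, 105, 0 → max 105
Option 2 regrets: 95, 0, 70 → max 95
Option 3 regrets: 5, 60, 95 → max 95
Option 4 regrets: 30, 100, 25 → max 100
Option 5 regrets: 55, 140, 115 → max 140
Option 6 regrets: 50, 30, 25 → max 50
Smallest max regret = 50 → Option 6.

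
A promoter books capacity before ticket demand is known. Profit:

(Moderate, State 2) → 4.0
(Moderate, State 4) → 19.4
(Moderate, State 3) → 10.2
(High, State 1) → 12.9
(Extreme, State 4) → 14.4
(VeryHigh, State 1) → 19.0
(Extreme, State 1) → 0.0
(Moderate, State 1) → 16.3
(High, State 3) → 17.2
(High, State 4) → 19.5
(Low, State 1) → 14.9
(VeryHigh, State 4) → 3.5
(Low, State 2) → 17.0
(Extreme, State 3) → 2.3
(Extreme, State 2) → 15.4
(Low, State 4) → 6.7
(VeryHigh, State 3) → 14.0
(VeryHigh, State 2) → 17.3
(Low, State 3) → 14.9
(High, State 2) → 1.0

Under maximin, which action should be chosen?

Low

Row minima: Low=6.7, Moderate=4.0, High=1.0, VeryHigh=3.5, Extreme=0.0
Best worst-case = 6.7 → Low.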